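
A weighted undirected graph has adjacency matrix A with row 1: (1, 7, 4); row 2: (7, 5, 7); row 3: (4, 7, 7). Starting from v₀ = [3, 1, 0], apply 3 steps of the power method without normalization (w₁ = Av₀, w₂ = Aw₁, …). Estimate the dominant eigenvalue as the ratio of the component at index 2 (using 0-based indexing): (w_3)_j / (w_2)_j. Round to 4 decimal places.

w1 = Av₀ = (1·3 + 7·1 + 4·0; 7·3 + 5·1 + 7·0; 4·3 + 7·1 + 7·0) = (10, 26, 19)
w2 = Aw1 = (1·10 + 7·26 + 4·19; 7·10 + 5·26 + 7·19; 4·10 + 7·26 + 7·19) = (268, 333, 355)
w3 = Aw2 = (4019, 6026, 5888)
Ratio at component: 5888 / 355 = 16.5859

λ ≈ 16.5859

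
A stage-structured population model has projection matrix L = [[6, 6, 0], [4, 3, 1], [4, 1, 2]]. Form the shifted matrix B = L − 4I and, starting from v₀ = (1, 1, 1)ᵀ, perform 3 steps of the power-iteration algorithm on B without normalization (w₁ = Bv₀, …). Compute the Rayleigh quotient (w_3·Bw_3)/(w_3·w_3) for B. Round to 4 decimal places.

B = L − 4I has rows (2, 6, 0); (4, -1, 1); (4, 1, -2)
w1 = Bv₀ = (8, 4, 3)
w2 = Bw1 = (40, 31, 30)
w3 = Bw2 = (266, 159, 131)
Bw3 = (1486, 1036, 961)
w3·Bw3 = 685891; w3·w3 = 113198; μ ≈ 685891/113198 = 6.0592

μ ≈ 6.0592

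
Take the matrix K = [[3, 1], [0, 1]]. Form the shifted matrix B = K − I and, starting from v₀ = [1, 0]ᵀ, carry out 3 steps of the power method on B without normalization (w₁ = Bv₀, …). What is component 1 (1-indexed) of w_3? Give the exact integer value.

8

B = K − I has rows (2, 1); (0, 0)
w1 = Bv₀ = (2·1 + 1·0; 0·1 + 0·0) = (2, 0)
w2 = Bw1 = (2·2 + 1·0; 0·2 + 0·0) = (4, 0)
w3 = Bw2 = (8, 0)
Requested component of w3: 8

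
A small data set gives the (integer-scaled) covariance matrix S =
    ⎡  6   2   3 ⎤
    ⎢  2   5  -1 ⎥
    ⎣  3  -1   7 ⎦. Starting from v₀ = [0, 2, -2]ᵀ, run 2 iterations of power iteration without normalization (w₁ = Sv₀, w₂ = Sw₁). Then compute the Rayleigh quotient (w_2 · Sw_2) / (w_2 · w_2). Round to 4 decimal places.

λ ≈ 8.0594

w1 = Sv₀ = (6·0 + 2·2 + 3·(-2); 2·0 + 5·2 + (-1)·(-2); 3·0 + (-1)·2 + 7·(-2)) = (-2, 12, -16)
w2 = Sw1 = (6·(-2) + 2·12 + 3·(-16); 2·(-2) + 5·12 + (-1)·(-16); 3·(-2) + (-1)·12 + 7·(-16)) = (-36, 72, -130)
Sw2 = (-462, 418, -1090)
w2·Sw2 = (-36)·(-462) + 72·418 + (-130)·(-1090) = 188428; w2·w2 = (-36)·(-36) + 72·72 + (-130)·(-130) = 23380
λ ≈ 188428/23380 = 8.0594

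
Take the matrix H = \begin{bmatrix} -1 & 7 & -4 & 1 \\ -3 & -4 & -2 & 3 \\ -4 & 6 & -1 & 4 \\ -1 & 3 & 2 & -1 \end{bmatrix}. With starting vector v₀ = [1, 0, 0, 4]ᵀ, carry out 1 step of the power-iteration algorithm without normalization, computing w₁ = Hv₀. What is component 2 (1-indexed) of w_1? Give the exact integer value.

9

w1 = Hv₀ = (3, 9, 12, -5)
The requested component of w1 is 9.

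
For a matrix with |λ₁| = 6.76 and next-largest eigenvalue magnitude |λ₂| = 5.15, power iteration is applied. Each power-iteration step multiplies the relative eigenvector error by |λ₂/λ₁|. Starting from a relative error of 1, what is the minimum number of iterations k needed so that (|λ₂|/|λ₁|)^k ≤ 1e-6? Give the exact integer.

|λ₂/λ₁| = 5.15/6.76 = 0.76183
Need k ≥ ln(1e-6) / ln(0.76183) = -13.8155 / -0.2720 ≈ 50.787
Smallest integer k satisfying the bound: 51

51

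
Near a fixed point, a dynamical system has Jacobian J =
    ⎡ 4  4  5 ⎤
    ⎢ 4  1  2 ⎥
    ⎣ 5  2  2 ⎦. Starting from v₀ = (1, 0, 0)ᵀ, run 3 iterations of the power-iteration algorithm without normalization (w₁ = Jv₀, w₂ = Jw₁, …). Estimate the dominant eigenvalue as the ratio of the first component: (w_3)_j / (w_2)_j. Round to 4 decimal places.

w1 = Jv₀ = (4, 4, 5)
w2 = Jw1 = (57, 30, 38)
w3 = Jw2 = (538, 334, 421)
Ratio at component: 538 / 57 = 9.4386

9.4386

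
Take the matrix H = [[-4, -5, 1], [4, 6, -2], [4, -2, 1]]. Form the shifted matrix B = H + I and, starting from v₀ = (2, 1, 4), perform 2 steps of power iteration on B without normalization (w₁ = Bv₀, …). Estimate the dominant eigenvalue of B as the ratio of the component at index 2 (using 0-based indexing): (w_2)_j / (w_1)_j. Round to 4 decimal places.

-1.0000

B = H + I has rows (-3, -5, 1); (4, 7, -2); (4, -2, 2)
w1 = Bv₀ = (-7, 7, 14)
w2 = Bw1 = (0, -7, -14)
Ratio: -14/14 = -1.0000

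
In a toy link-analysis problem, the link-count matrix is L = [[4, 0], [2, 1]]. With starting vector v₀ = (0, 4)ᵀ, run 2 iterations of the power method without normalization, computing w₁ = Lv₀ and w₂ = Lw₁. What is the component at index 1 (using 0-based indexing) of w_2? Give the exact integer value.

4

w1 = Lv₀ = (4·0 + 0·4; 2·0 + 1·4) = (0, 4)
w2 = Lw1 = (4·0 + 0·4; 2·0 + 1·4) = (0, 4)
The requested component of w2 is 4.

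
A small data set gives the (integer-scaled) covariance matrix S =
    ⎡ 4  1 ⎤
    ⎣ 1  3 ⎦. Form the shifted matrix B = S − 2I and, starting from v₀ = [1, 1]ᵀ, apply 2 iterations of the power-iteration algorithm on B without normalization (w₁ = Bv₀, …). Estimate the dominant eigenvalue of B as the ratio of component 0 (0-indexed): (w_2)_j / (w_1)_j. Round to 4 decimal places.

B = S − 2I has rows (2, 1); (1, 1)
w1 = Bv₀ = (2·1 + 1·1; 1·1 + 1·1) = (3, 2)
w2 = Bw1 = (2·3 + 1·2; 1·3 + 1·2) = (8, 5)
Ratio: 8/3 = 2.6667

μ ≈ 2.6667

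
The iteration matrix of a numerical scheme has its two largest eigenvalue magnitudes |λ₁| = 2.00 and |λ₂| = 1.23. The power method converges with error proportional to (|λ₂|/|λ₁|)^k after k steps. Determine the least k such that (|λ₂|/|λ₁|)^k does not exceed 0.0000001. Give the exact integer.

34

|λ₂/λ₁| = 1.23/2.00 = 0.61500
Need k ≥ ln(0.0000001) / ln(0.61500) = -16.1181 / -0.4861 ≈ 33.156
Smallest integer k satisfying the bound: 34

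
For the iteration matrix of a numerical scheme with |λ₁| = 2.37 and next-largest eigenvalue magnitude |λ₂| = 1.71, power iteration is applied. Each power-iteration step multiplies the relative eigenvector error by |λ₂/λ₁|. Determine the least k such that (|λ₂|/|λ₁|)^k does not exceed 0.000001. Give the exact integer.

|λ₂/λ₁| = 1.71/2.37 = 0.72152
Need k ≥ ln(0.000001) / ln(0.72152) = -13.8155 / -0.3264 ≈ 42.327
Smallest integer k satisfying the bound: 43

43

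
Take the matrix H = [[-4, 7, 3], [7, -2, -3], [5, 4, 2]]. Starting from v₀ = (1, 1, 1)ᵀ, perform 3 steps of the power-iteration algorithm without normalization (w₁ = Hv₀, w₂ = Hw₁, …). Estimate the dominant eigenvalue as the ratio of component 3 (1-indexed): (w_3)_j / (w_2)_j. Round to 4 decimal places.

w1 = Hv₀ = ((-4)·1 + 7·1 + 3·1; 7·1 + (-2)·1 + (-3)·1; 5·1 + 4·1 + 2·1) = (6, 2, 11)
w2 = Hw1 = ((-4)·6 + 7·2 + 3·11; 7·6 + (-2)·2 + (-3)·11; 5·6 + 4·2 + 2·11) = (23, 5, 60)
w3 = Hw2 = (123, -29, 255)
Ratio at component: 255 / 60 = 4.2500

λ ≈ 4.2500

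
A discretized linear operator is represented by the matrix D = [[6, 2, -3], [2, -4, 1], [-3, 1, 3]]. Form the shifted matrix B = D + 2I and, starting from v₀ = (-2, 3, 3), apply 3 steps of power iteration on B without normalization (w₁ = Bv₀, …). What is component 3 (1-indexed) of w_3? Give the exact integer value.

1564

B = D + 2I has rows (8, 2, -3); (2, -2, 1); (-3, 1, 5)
w1 = Bv₀ = (8·(-2) + 2·3 + (-3)·3; 2·(-2) + (-2)·3 + 1·3; (-3)·(-2) + 1·3 + 5·3) = (-19, -7, 24)
w2 = Bw1 = (8·(-19) + 2·(-7) + (-3)·24; 2·(-19) + (-2)·(-7) + 1·24; (-3)·(-19) + 1·(-7) + 5·24) = (-238, 0, 170)
w3 = Bw2 = (-2414, -306, 1564)
Requested component of w3: 1564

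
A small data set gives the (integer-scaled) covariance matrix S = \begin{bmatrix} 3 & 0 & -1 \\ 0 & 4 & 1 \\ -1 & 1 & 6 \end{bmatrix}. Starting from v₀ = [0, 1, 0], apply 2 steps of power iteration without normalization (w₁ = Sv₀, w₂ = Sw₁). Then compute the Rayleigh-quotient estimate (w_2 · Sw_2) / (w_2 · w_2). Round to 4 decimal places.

w1 = Sv₀ = (0, 4, 1)
w2 = Sw1 = (-1, 17, 10)
Sw2 = (-13, 78, 78)
w2·Sw2 = (-1)·(-13) + 17·78 + 10·78 = 2119; w2·w2 = (-1)·(-1) + 17·17 + 10·10 = 390
λ ≈ 2119/390 = 5.4333

5.4333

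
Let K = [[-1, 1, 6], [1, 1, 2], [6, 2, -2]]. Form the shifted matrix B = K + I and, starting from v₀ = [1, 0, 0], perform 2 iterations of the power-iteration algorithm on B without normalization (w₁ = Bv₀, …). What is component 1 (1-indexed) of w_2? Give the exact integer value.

37

B = K + I has rows (0, 1, 6); (1, 2, 2); (6, 2, -1)
w1 = Bv₀ = (0·1 + 1·0 + 6·0; 1·1 + 2·0 + 2·0; 6·1 + 2·0 + (-1)·0) = (0, 1, 6)
w2 = Bw1 = (0·0 + 1·1 + 6·6; 1·0 + 2·1 + 2·6; 6·0 + 2·1 + (-1)·6) = (37, 14, -4)
Requested component of w2: 37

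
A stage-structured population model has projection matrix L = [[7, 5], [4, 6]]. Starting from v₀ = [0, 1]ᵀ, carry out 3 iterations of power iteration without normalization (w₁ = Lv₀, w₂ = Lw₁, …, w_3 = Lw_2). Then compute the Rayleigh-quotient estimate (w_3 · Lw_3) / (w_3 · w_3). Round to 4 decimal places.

λ ≈ 11.0062

w1 = Lv₀ = (5, 6)
w2 = Lw1 = (65, 56)
w3 = Lw2 = (735, 596)
Lw3 = (8125, 6516)
w3·Lw3 = 735·8125 + 596·6516 = 9855411; w3·w3 = 735·735 + 596·596 = 895441
λ ≈ 9855411/895441 = 11.0062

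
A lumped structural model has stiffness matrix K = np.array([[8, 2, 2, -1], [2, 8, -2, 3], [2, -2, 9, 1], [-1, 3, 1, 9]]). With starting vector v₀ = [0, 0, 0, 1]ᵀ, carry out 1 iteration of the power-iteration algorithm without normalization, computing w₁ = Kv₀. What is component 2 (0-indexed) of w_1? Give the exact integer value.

1

w1 = Kv₀ = (8·0 + 2·0 + 2·0 + (-1)·1; 2·0 + 8·0 + (-2)·0 + 3·1; 2·0 + (-2)·0 + 9·0 + 1·1; (-1)·0 + 3·0 + 1·0 + 9·1) = (-1, 3, 1, 9)
The requested component of w1 is 1.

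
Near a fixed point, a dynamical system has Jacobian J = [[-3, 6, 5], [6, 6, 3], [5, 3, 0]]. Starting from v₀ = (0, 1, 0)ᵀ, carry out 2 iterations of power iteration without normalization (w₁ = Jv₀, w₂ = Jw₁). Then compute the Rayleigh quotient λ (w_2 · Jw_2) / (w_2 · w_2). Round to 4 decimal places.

w1 = Jv₀ = ((-3)·0 + 6·1 + 5·0; 6·0 + 6·1 + 3·0; 5·0 + 3·1 + 0·0) = (6, 6, 3)
w2 = Jw1 = ((-3)·6 + 6·6 + 5·3; 6·6 + 6·6 + 3·3; 5·6 + 3·6 + 0·3) = (33, 81, 48)
Jw2 = (627, 828, 408)
w2·Jw2 = 33·627 + 81·828 + 48·408 = 107343; w2·w2 = 33·33 + 81·81 + 48·48 = 9954
λ ≈ 107343/9954 = 10.7839

λ ≈ 10.7839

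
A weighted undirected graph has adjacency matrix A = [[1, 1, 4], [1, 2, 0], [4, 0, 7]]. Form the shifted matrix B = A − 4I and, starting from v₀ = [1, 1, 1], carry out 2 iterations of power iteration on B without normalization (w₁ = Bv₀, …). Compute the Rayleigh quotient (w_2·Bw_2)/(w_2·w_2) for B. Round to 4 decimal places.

4.7827

B = A − 4I has rows (-3, 1, 4); (1, -2, 0); (4, 0, 3)
w1 = Bv₀ = ((-3)·1 + 1·1 + 4·1; 1·1 + (-2)·1 + 0·1; 4·1 + 0·1 + 3·1) = (2, -1, 7)
w2 = Bw1 = ((-3)·2 + 1·(-1) + 4·7; 1·2 + (-2)·(-1) + 0·7; 4·2 + 0·(-1) + 3·7) = (21, 4, 29)
Bw2 = (57, 13, 171)
w2·Bw2 = 6208; w2·w2 = 1298; μ ≈ 6208/1298 = 4.7827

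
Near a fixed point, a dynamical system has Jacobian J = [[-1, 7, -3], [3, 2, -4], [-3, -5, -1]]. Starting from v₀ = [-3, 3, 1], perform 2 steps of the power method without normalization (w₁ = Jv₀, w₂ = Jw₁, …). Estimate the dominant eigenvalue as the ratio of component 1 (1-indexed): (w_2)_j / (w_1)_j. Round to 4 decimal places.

w1 = Jv₀ = ((-1)·(-3) + 7·3 + (-3)·1; 3·(-3) + 2·3 + (-4)·1; (-3)·(-3) + (-5)·3 + (-1)·1) = (21, -7, -7)
w2 = Jw1 = ((-1)·21 + 7·(-7) + (-3)·(-7); 3·21 + 2·(-7) + (-4)·(-7); (-3)·21 + (-5)·(-7) + (-1)·(-7)) = (-49, 77, -21)
Ratio at component: -49 / 21 = -2.3333

λ ≈ -2.3333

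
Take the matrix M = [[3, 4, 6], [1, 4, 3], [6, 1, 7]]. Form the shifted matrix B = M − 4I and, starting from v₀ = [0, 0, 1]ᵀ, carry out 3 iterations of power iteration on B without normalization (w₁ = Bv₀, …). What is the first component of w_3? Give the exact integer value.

324

B = M − 4I has rows (-1, 4, 6); (1, 0, 3); (6, 1, 3)
w1 = Bv₀ = (6, 3, 3)
w2 = Bw1 = (24, 15, 48)
w3 = Bw2 = (324, 168, 303)
Requested component of w3: 324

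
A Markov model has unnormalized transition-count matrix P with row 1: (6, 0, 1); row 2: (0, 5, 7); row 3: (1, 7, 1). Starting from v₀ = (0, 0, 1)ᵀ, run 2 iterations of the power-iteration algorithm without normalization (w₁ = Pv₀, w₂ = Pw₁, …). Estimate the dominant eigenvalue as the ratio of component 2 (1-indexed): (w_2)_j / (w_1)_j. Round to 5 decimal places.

w1 = Pv₀ = (6·0 + 0·0 + 1·1; 0·0 + 5·0 + 7·1; 1·0 + 7·0 + 1·1) = (1, 7, 1)
w2 = Pw1 = (6·1 + 0·7 + 1·1; 0·1 + 5·7 + 7·1; 1·1 + 7·7 + 1·1) = (7, 42, 51)
Ratio at component: 42 / 7 = 6.00000

6.00000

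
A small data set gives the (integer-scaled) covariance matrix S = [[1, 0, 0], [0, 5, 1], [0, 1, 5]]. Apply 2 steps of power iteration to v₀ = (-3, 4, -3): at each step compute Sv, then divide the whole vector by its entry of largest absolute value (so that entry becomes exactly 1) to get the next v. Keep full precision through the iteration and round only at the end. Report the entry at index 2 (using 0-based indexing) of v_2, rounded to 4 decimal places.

Sv0 = (-3.00000, 17.00000, -11.00000); divide by 17.00000 → v1 = (-0.17647, 1.00000, -0.64706)
Sv1 = (-0.17647, 4.35294, -2.23529); divide by 4.35294 → v2 = (-0.04054, 1.00000, -0.51351)
Requested entry of v2: -38/74 = -0.5135

-0.5135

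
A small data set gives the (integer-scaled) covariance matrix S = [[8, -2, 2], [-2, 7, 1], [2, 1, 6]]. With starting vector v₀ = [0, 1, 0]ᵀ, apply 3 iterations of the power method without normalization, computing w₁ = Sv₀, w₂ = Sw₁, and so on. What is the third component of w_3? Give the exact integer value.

w1 = Sv₀ = (-2, 7, 1)
w2 = Sw1 = (-28, 54, 9)
w3 = Sw2 = (-314, 443, 52)
The requested component of w3 is 52.

52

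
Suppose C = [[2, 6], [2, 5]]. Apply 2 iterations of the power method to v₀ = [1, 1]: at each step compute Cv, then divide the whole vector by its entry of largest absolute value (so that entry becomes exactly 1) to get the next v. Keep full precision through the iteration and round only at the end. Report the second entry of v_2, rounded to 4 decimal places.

Cv0 = (8.00000, 7.00000); divide by 8.00000 → v1 = (1.00000, 0.87500)
Cv1 = (7.25000, 6.37500); divide by 7.25000 → v2 = (1.00000, 0.87931)
Requested entry of v2: 51/58 = 0.8793

0.8793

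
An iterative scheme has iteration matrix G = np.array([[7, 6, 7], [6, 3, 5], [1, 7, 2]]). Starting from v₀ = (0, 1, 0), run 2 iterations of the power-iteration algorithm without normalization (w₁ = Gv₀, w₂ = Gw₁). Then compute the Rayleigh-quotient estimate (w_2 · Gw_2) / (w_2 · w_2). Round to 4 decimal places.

λ ≈ 14.3012

w1 = Gv₀ = (7·0 + 6·1 + 7·0; 6·0 + 3·1 + 5·0; 1·0 + 7·1 + 2·0) = (6, 3, 7)
w2 = Gw1 = (7·6 + 6·3 + 7·7; 6·6 + 3·3 + 5·7; 1·6 + 7·3 + 2·7) = (109, 80, 41)
Gw2 = (1530, 1099, 751)
w2·Gw2 = 109·1530 + 80·1099 + 41·751 = 285481; w2·w2 = 109·109 + 80·80 + 41·41 = 19962
λ ≈ 285481/19962 = 14.3012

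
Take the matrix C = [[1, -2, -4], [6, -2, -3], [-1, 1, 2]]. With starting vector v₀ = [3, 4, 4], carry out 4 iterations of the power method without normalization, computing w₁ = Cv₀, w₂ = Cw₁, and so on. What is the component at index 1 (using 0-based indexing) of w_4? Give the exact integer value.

910

w1 = Cv₀ = (1·3 + (-2)·4 + (-4)·4; 6·3 + (-2)·4 + (-3)·4; (-1)·3 + 1·4 + 2·4) = (-21, -2, 9)
w2 = Cw1 = (1·(-21) + (-2)·(-2) + (-4)·9; 6·(-21) + (-2)·(-2) + (-3)·9; (-1)·(-21) + 1·(-2) + 2·9) = (-53, -149, 37)
w3 = Cw2 = (97, -131, -22)
w4 = Cw3 = (447, 910, -272)
The requested component of w4 is 910.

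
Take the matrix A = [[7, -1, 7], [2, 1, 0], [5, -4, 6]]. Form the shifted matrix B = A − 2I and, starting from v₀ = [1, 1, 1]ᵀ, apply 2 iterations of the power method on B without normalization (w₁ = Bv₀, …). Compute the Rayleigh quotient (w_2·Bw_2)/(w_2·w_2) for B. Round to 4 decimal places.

B = A − 2I has rows (5, -1, 7); (2, -1, 0); (5, -4, 4)
w1 = Bv₀ = (11, 1, 5)
w2 = Bw1 = (89, 21, 71)
Bw2 = (921, 157, 645)
w2·Bw2 = 131061; w2·w2 = 13403; μ ≈ 131061/13403 = 9.7785

9.7785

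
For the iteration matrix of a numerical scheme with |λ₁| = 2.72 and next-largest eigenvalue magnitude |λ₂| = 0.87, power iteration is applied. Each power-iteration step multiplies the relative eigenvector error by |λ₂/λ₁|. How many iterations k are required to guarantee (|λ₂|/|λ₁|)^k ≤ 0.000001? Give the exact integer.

|λ₂/λ₁| = 0.87/2.72 = 0.31985
Need k ≥ ln(0.000001) / ln(0.31985) = -13.8155 / -1.1399 ≈ 12.120
Smallest integer k satisfying the bound: 13

13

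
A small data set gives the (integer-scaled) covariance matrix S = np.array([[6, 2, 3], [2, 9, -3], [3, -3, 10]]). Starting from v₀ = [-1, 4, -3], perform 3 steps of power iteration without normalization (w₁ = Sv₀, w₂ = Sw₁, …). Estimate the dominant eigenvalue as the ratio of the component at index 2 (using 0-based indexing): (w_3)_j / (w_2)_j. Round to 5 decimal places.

12.99500

w1 = Sv₀ = (6·(-1) + 2·4 + 3·(-3); 2·(-1) + 9·4 + (-3)·(-3); 3·(-1) + (-3)·4 + 10·(-3)) = (-7, 43, -45)
w2 = Sw1 = (6·(-7) + 2·43 + 3·(-45); 2·(-7) + 9·43 + (-3)·(-45); 3·(-7) + (-3)·43 + 10·(-45)) = (-91, 508, -600)
w3 = Sw2 = (-1330, 6190, -7797)
Ratio at component: -7797 / -600 = 12.99500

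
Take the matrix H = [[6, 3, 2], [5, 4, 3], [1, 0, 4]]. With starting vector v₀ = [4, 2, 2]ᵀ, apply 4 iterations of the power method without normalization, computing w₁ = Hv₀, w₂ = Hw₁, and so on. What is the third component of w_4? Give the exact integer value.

w1 = Hv₀ = (6·4 + 3·2 + 2·2; 5·4 + 4·2 + 3·2; 1·4 + 0·2 + 4·2) = (34, 34, 12)
w2 = Hw1 = (6·34 + 3·34 + 2·12; 5·34 + 4·34 + 3·12; 1·34 + 0·34 + 4·12) = (330, 342, 82)
w3 = Hw2 = (3170, 3264, 658)
w4 = Hw3 = (30128, 30880, 5802)
The requested component of w4 is 5802.

5802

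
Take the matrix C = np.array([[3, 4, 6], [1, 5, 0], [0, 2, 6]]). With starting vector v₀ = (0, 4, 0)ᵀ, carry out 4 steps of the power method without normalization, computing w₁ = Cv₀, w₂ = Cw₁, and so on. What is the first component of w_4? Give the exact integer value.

12144

w1 = Cv₀ = (16, 20, 8)
w2 = Cw1 = (176, 116, 88)
w3 = Cw2 = (1520, 756, 760)
w4 = Cw3 = (12144, 5300, 6072)
The requested component of w4 is 12144.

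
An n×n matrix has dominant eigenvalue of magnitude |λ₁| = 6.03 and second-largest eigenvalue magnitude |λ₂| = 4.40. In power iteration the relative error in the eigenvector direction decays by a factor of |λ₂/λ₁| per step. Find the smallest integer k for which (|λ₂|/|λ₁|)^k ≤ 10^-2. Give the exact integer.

|λ₂/λ₁| = 4.40/6.03 = 0.72968
Need k ≥ ln(10^-2) / ln(0.72968) = -4.6052 / -0.3151 ≈ 14.613
Smallest integer k satisfying the bound: 15

15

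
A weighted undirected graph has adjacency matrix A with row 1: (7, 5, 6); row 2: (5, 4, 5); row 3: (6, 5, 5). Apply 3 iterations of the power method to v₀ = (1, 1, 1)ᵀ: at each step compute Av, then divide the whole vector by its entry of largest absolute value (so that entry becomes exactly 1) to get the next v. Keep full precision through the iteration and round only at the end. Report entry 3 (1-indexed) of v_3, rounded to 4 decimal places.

0.8835

Av0 = (18.00000, 14.00000, 16.00000); divide by 18.00000 → v1 = (1.00000, 0.77778, 0.88889)
Av1 = (16.22222, 12.55556, 14.33333); divide by 16.22222 → v2 = (1.00000, 0.77397, 0.88356)
Av2 = (16.17123, 12.51370, 14.28767); divide by 16.17123 → v3 = (1.00000, 0.77382, 0.88352)
Requested entry of v3: 4172/4722 = 0.8835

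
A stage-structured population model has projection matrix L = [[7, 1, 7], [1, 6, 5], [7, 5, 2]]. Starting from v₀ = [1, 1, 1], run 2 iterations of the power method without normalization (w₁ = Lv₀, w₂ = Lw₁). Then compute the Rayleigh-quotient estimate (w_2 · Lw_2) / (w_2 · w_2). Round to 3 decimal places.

w1 = Lv₀ = (7·1 + 1·1 + 7·1; 1·1 + 6·1 + 5·1; 7·1 + 5·1 + 2·1) = (15, 12, 14)
w2 = Lw1 = (7·15 + 1·12 + 7·14; 1·15 + 6·12 + 5·14; 7·15 + 5·12 + 2·14) = (215, 157, 193)
Lw2 = (3013, 2122, 2676)
w2·Lw2 = 215·3013 + 157·2122 + 193·2676 = 1497417; w2·w2 = 215·215 + 157·157 + 193·193 = 108123
λ ≈ 1497417/108123 = 13.849

λ ≈ 13.849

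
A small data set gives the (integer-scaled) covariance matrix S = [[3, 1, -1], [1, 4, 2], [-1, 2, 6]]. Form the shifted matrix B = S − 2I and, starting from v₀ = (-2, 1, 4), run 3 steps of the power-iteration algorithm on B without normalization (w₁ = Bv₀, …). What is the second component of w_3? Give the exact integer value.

287

B = S − 2I has rows (1, 1, -1); (1, 2, 2); (-1, 2, 4)
w1 = Bv₀ = (1·(-2) + 1·1 + (-1)·4; 1·(-2) + 2·1 + 2·4; (-1)·(-2) + 2·1 + 4·4) = (-5, 8, 20)
w2 = Bw1 = (1·(-5) + 1·8 + (-1)·20; 1·(-5) + 2·8 + 2·20; (-1)·(-5) + 2·8 + 4·20) = (-17, 51, 101)
w3 = Bw2 = (-67, 287, 523)
Requested component of w3: 287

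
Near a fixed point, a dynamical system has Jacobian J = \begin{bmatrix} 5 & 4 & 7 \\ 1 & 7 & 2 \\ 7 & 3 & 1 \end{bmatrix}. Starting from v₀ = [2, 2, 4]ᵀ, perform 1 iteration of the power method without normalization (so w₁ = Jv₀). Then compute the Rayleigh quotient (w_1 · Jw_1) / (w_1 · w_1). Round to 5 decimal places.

11.94737

w1 = Jv₀ = (5·2 + 4·2 + 7·4; 1·2 + 7·2 + 2·4; 7·2 + 3·2 + 1·4) = (46, 24, 24)
Jw1 = (494, 262, 418)
w1·Jw1 = 46·494 + 24·262 + 24·418 = 39044; w1·w1 = 46·46 + 24·24 + 24·24 = 3268
λ ≈ 39044/3268 = 11.94737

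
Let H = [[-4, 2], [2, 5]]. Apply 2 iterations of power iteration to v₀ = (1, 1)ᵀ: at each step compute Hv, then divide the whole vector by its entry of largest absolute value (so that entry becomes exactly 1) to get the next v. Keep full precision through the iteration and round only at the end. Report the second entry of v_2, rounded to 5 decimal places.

1.00000

Hv0 = (-2.000000, 7.000000); divide by 7.000000 → v1 = (-0.285714, 1.000000)
Hv1 = (3.142857, 4.428571); divide by 4.428571 → v2 = (0.709677, 1.000000)
Requested entry of v2: 31/31 = 1.00000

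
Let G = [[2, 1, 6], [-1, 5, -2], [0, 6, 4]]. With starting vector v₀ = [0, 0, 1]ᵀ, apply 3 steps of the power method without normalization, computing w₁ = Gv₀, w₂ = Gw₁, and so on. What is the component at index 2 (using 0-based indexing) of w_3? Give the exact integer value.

-128

w1 = Gv₀ = (2·0 + 1·0 + 6·1; (-1)·0 + 5·0 + (-2)·1; 0·0 + 6·0 + 4·1) = (6, -2, 4)
w2 = Gw1 = (2·6 + 1·(-2) + 6·4; (-1)·6 + 5·(-2) + (-2)·4; 0·6 + 6·(-2) + 4·4) = (34, -24, 4)
w3 = Gw2 = (68, -162, -128)
The requested component of w3 is -128.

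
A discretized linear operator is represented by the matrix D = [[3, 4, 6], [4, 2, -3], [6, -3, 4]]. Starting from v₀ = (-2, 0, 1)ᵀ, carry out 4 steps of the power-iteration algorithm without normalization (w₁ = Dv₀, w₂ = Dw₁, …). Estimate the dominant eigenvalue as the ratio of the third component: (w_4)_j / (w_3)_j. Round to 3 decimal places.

w1 = Dv₀ = (3·(-2) + 4·0 + 6·1; 4·(-2) + 2·0 + (-3)·1; 6·(-2) + (-3)·0 + 4·1) = (0, -11, -8)
w2 = Dw1 = (3·0 + 4·(-11) + 6·(-8); 4·0 + 2·(-11) + (-3)·(-8); 6·0 + (-3)·(-11) + 4·(-8)) = (-92, 2, 1)
w3 = Dw2 = (-262, -367, -554)
w4 = Dw3 = (-5578, -120, -2687)
Ratio at component: -2687 / -554 = 4.850

4.850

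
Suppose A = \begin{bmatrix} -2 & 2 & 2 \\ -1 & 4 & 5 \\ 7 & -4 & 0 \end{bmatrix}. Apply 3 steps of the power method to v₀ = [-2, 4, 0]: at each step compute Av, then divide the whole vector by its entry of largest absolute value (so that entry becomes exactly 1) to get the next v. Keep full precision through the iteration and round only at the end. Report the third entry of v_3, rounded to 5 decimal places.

Av0 = (12.000000, 18.000000, -30.000000); divide by -30.000000 → v1 = (-0.400000, -0.600000, 1.000000)
Av1 = (1.600000, 3.000000, -0.400000); divide by 3.000000 → v2 = (0.533333, 1.000000, -0.133333)
Av2 = (0.666667, 2.800000, -0.266667); divide by 2.800000 → v3 = (0.238095, 1.000000, -0.095238)
Requested entry of v3: 24/-252 = -0.09524

-0.09524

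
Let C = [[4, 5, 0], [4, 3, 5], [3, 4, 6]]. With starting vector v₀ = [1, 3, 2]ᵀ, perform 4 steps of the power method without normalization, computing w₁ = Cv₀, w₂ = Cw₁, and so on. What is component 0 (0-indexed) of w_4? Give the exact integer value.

24451

w1 = Cv₀ = (4·1 + 5·3 + 0·2; 4·1 + 3·3 + 5·2; 3·1 + 4·3 + 6·2) = (19, 23, 27)
w2 = Cw1 = (4·19 + 5·23 + 0·27; 4·19 + 3·23 + 5·27; 3·19 + 4·23 + 6·27) = (191, 280, 311)
w3 = Cw2 = (2164, 3159, 3559)
w4 = Cw3 = (24451, 35928, 40482)
The requested component of w4 is 24451.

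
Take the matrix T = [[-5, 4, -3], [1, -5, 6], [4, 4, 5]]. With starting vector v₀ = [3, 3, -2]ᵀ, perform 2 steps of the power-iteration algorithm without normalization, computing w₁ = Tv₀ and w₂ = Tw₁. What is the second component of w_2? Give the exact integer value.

w1 = Tv₀ = (3, -24, 14)
w2 = Tw1 = (-153, 207, -14)
The requested component of w2 is 207.

207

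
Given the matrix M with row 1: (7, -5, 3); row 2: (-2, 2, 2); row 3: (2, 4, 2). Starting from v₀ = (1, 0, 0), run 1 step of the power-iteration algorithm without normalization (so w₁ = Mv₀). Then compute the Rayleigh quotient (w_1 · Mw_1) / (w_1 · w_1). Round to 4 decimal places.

8.8246

w1 = Mv₀ = (7·1 + (-5)·0 + 3·0; (-2)·1 + 2·0 + 2·0; 2·1 + 4·0 + 2·0) = (7, -2, 2)
Mw1 = (65, -14, 10)
w1·Mw1 = 7·65 + (-2)·(-14) + 2·10 = 503; w1·w1 = 7·7 + (-2)·(-2) + 2·2 = 57
λ ≈ 503/57 = 8.8246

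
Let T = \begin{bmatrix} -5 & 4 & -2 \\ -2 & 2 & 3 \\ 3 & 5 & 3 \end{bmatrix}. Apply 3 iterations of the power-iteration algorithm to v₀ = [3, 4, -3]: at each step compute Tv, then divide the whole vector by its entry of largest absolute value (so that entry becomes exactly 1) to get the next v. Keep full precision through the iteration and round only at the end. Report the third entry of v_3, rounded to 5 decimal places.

Tv0 = (7.000000, -7.000000, 20.000000); divide by 20.000000 → v1 = (0.350000, -0.350000, 1.000000)
Tv1 = (-5.150000, 1.600000, 2.300000); divide by -5.150000 → v2 = (1.000000, -0.310680, -0.446602)
Tv2 = (-5.349515, -3.961165, 0.106796); divide by -5.349515 → v3 = (1.000000, 0.740472, -0.019964)
Requested entry of v3: -11/551 = -0.01996

-0.01996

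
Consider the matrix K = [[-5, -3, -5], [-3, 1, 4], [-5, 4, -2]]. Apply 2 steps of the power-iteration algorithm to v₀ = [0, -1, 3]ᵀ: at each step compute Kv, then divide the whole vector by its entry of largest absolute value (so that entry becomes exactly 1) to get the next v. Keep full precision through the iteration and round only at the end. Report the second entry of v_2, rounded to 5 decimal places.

0.05645

Kv0 = (-12.000000, 11.000000, -10.000000); divide by -12.000000 → v1 = (1.000000, -0.916667, 0.833333)
Kv1 = (-6.416667, -0.583333, -10.333333); divide by -10.333333 → v2 = (0.620968, 0.056452, 1.000000)
Requested entry of v2: 7/124 = 0.05645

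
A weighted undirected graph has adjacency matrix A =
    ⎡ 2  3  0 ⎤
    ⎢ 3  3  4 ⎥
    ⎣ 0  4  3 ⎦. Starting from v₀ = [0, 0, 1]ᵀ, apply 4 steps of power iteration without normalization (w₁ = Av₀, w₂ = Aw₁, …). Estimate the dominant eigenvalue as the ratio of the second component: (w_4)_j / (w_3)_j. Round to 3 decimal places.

w1 = Av₀ = (0, 4, 3)
w2 = Aw1 = (12, 24, 25)
w3 = Aw2 = (96, 208, 171)
w4 = Aw3 = (816, 1596, 1345)
Ratio at component: 1596 / 208 = 7.673

λ ≈ 7.673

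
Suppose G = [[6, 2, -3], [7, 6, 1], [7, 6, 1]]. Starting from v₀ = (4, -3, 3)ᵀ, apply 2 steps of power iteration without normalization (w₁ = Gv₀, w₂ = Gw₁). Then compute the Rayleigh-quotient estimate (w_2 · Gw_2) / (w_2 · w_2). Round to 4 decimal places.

λ ≈ 8.6371

w1 = Gv₀ = (6·4 + 2·(-3) + (-3)·3; 7·4 + 6·(-3) + 1·3; 7·4 + 6·(-3) + 1·3) = (9, 13, 13)
w2 = Gw1 = (6·9 + 2·13 + (-3)·13; 7·9 + 6·13 + 1·13; 7·9 + 6·13 + 1·13) = (41, 154, 154)
Gw2 = (92, 1365, 1365)
w2·Gw2 = 41·92 + 154·1365 + 154·1365 = 424192; w2·w2 = 41·41 + 154·154 + 154·154 = 49113
λ ≈ 424192/49113 = 8.6371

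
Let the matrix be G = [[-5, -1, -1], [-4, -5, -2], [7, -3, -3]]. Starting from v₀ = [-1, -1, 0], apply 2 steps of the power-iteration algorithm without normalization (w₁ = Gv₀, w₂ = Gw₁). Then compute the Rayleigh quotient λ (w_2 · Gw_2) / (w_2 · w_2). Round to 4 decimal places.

w1 = Gv₀ = (6, 9, -4)
w2 = Gw1 = (-35, -61, 27)
Gw2 = (209, 391, -143)
w2·Gw2 = (-35)·209 + (-61)·391 + 27·(-143) = -35027; w2·w2 = (-35)·(-35) + (-61)·(-61) + 27·27 = 5675
λ ≈ -35027/5675 = -6.1722

λ ≈ -6.1722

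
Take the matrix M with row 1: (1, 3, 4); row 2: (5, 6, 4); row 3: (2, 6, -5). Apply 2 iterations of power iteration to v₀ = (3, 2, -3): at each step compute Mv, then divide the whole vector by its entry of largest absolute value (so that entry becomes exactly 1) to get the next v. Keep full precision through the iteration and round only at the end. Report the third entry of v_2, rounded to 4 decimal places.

Mv0 = (-3.00000, 15.00000, 33.00000); divide by 33.00000 → v1 = (-0.09091, 0.45455, 1.00000)
Mv1 = (5.27273, 6.27273, -2.45455); divide by 6.27273 → v2 = (0.84058, 1.00000, -0.39130)
Requested entry of v2: -81/207 = -0.3913

-0.3913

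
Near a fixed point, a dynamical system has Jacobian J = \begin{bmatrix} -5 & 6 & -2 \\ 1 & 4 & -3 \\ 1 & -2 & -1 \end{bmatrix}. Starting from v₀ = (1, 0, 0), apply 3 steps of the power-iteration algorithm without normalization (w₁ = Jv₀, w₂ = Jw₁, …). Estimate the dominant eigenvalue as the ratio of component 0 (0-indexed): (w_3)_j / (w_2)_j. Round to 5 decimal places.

-5.27586

w1 = Jv₀ = ((-5)·1 + 6·0 + (-2)·0; 1·1 + 4·0 + (-3)·0; 1·1 + (-2)·0 + (-1)·0) = (-5, 1, 1)
w2 = Jw1 = ((-5)·(-5) + 6·1 + (-2)·1; 1·(-5) + 4·1 + (-3)·1; 1·(-5) + (-2)·1 + (-1)·1) = (29, -4, -8)
w3 = Jw2 = (-153, 37, 45)
Ratio at component: -153 / 29 = -5.27586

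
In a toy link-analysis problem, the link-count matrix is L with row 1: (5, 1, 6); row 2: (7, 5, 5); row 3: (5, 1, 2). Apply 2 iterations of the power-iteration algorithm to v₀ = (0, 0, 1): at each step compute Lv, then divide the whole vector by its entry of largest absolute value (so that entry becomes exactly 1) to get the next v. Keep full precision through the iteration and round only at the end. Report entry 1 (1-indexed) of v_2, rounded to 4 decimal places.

0.6104

Lv0 = (6.00000, 5.00000, 2.00000); divide by 6.00000 → v1 = (1.00000, 0.83333, 0.33333)
Lv1 = (7.83333, 12.83333, 6.50000); divide by 12.83333 → v2 = (0.61039, 1.00000, 0.50649)
Requested entry of v2: 47/77 = 0.6104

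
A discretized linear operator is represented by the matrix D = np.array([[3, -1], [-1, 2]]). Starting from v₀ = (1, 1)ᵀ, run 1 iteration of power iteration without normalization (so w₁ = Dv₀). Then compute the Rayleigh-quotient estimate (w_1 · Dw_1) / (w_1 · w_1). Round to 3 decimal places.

w1 = Dv₀ = (3·1 + (-1)·1; (-1)·1 + 2·1) = (2, 1)
Dw1 = (5, 0)
w1·Dw1 = 2·5 + 1·0 = 10; w1·w1 = 2·2 + 1·1 = 5
λ ≈ 10/5 = 2.000

2.000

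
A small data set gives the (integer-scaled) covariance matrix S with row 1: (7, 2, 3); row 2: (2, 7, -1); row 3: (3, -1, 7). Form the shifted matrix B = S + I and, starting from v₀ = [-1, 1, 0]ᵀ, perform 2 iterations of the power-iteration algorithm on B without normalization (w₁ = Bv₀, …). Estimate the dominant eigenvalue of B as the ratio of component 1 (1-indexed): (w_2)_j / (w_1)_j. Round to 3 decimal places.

8.000

B = S + I has rows (8, 2, 3); (2, 8, -1); (3, -1, 8)
w1 = Bv₀ = (8·(-1) + 2·1 + 3·0; 2·(-1) + 8·1 + (-1)·0; 3·(-1) + (-1)·1 + 8·0) = (-6, 6, -4)
w2 = Bw1 = (8·(-6) + 2·6 + 3·(-4); 2·(-6) + 8·6 + (-1)·(-4); 3·(-6) + (-1)·6 + 8·(-4)) = (-48, 40, -56)
Ratio: -48/-6 = 8.000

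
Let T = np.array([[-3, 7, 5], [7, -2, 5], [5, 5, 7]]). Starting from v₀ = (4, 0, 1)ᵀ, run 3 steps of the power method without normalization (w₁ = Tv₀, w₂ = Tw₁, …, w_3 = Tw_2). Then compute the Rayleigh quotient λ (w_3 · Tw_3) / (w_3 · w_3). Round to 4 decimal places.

w1 = Tv₀ = (-7, 33, 27)
w2 = Tw1 = (387, 20, 319)
w3 = Tw2 = (574, 4264, 4268)
Tw3 = (49466, 16830, 54066)
w3·Tw3 = 574·49466 + 4264·16830 + 4268·54066 = 330910292; w3·w3 = 574·574 + 4264·4264 + 4268·4268 = 36726996
λ ≈ 330910292/36726996 = 9.0100

9.0100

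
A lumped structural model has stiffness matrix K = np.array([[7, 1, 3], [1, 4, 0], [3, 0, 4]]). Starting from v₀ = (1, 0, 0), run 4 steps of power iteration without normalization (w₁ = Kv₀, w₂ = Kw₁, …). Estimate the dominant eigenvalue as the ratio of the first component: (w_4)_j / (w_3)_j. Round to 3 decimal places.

λ ≈ 8.969

w1 = Kv₀ = (7·1 + 1·0 + 3·0; 1·1 + 4·0 + 0·0; 3·1 + 0·0 + 4·0) = (7, 1, 3)
w2 = Kw1 = (7·7 + 1·1 + 3·3; 1·7 + 4·1 + 0·3; 3·7 + 0·1 + 4·3) = (59, 11, 33)
w3 = Kw2 = (523, 103, 309)
w4 = Kw3 = (4691, 935, 2805)
Ratio at component: 4691 / 523 = 8.969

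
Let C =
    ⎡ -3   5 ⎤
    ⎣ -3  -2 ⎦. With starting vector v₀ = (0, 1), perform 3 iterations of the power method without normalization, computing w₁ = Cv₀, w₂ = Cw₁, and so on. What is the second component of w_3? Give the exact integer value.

97

w1 = Cv₀ = ((-3)·0 + 5·1; (-3)·0 + (-2)·1) = (5, -2)
w2 = Cw1 = ((-3)·5 + 5·(-2); (-3)·5 + (-2)·(-2)) = (-25, -11)
w3 = Cw2 = (20, 97)
The requested component of w3 is 97.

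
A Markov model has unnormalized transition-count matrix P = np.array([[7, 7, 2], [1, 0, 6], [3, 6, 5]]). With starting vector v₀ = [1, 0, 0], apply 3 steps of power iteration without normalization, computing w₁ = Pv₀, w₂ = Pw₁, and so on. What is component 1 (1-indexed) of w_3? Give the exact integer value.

w1 = Pv₀ = (7, 1, 3)
w2 = Pw1 = (62, 25, 42)
w3 = Pw2 = (693, 314, 546)
The requested component of w3 is 693.

693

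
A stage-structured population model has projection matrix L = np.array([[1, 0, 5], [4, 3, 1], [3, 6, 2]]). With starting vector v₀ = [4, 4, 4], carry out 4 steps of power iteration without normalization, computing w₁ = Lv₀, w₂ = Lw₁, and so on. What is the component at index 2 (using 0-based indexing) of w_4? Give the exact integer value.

23932

w1 = Lv₀ = (24, 32, 44)
w2 = Lw1 = (244, 236, 352)
w3 = Lw2 = (2004, 2036, 2852)
w4 = Lw3 = (16264, 16976, 23932)
The requested component of w4 is 23932.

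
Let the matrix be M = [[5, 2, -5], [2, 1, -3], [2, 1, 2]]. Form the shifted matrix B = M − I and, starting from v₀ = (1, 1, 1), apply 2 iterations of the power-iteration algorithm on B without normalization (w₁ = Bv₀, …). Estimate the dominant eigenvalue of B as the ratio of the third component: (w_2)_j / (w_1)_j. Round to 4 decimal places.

B = M − I has rows (4, 2, -5); (2, 0, -3); (2, 1, 1)
w1 = Bv₀ = (1, -1, 4)
w2 = Bw1 = (-18, -10, 5)
Ratio: 5/4 = 1.2500

1.2500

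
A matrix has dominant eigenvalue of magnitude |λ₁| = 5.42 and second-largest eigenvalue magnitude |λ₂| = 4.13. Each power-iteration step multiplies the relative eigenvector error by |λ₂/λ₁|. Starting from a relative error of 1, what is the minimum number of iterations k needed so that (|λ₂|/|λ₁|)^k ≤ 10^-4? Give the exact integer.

|λ₂/λ₁| = 4.13/5.42 = 0.76199
Need k ≥ ln(10^-4) / ln(0.76199) = -9.2103 / -0.2718 ≈ 33.884
Smallest integer k satisfying the bound: 34

34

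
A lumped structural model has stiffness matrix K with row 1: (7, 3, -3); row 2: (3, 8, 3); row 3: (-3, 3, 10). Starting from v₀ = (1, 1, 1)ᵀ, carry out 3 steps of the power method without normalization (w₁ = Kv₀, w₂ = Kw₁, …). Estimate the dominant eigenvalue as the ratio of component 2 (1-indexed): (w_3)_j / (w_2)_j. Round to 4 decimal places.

λ ≈ 11.3497

w1 = Kv₀ = (7·1 + 3·1 + (-3)·1; 3·1 + 8·1 + 3·1; (-3)·1 + 3·1 + 10·1) = (7, 14, 10)
w2 = Kw1 = (7·7 + 3·14 + (-3)·10; 3·7 + 8·14 + 3·10; (-3)·7 + 3·14 + 10·10) = (61, 163, 121)
w3 = Kw2 = (553, 1850, 1516)
Ratio at component: 1850 / 163 = 11.3497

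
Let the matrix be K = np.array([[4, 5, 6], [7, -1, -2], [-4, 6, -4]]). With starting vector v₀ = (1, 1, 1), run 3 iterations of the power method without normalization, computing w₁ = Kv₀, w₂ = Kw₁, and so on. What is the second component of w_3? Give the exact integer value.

w1 = Kv₀ = (15, 4, -2)
w2 = Kw1 = (68, 105, -28)
w3 = Kw2 = (629, 427, 470)
The requested component of w3 is 427.

427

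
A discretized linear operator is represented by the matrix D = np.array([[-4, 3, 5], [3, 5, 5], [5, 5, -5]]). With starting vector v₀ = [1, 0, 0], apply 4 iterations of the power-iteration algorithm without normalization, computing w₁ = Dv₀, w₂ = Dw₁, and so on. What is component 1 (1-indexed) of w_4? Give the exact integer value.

w1 = Dv₀ = ((-4)·1 + 3·0 + 5·0; 3·1 + 5·0 + 5·0; 5·1 + 5·0 + (-5)·0) = (-4, 3, 5)
w2 = Dw1 = ((-4)·(-4) + 3·3 + 5·5; 3·(-4) + 5·3 + 5·5; 5·(-4) + 5·3 + (-5)·5) = (50, 28, -30)
w3 = Dw2 = (-266, 140, 540)
w4 = Dw3 = (4184, 2602, -3330)
The requested component of w4 is 4184.

4184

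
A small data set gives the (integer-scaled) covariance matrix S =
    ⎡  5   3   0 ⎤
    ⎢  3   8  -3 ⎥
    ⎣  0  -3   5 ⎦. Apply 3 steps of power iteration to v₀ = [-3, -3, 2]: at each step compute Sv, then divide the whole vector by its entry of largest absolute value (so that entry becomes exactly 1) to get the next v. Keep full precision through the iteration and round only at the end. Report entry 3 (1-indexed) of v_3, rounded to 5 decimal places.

Sv0 = (-24.000000, -39.000000, 19.000000); divide by -39.000000 → v1 = (0.615385, 1.000000, -0.487179)
Sv1 = (6.076923, 11.307692, -5.435897); divide by 11.307692 → v2 = (0.537415, 1.000000, -0.480726)
Sv2 = (5.687075, 11.054422, -5.403628); divide by 11.054422 → v3 = (0.514462, 1.000000, -0.488821)
Requested entry of v3: 2383/-4875 = -0.48882

-0.48882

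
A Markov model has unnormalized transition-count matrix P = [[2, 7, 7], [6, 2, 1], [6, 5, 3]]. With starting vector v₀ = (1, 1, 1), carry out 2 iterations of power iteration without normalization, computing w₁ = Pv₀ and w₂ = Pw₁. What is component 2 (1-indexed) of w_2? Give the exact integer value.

w1 = Pv₀ = (16, 9, 14)
w2 = Pw1 = (193, 128, 183)
The requested component of w2 is 128.

128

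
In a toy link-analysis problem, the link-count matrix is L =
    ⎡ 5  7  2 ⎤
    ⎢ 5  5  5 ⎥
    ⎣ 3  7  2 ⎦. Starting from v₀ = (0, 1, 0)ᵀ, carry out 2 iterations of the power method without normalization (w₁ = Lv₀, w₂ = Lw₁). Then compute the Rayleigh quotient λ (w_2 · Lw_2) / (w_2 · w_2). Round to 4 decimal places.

w1 = Lv₀ = (7, 5, 7)
w2 = Lw1 = (84, 95, 70)
Lw2 = (1225, 1245, 1057)
w2·Lw2 = 84·1225 + 95·1245 + 70·1057 = 295165; w2·w2 = 84·84 + 95·95 + 70·70 = 20981
λ ≈ 295165/20981 = 14.0682

λ ≈ 14.0682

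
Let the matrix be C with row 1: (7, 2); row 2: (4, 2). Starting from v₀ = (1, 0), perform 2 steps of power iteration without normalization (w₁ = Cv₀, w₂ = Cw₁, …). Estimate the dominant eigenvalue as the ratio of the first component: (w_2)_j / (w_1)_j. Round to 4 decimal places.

w1 = Cv₀ = (7·1 + 2·0; 4·1 + 2·0) = (7, 4)
w2 = Cw1 = (7·7 + 2·4; 4·7 + 2·4) = (57, 36)
Ratio at component: 57 / 7 = 8.1429

λ ≈ 8.1429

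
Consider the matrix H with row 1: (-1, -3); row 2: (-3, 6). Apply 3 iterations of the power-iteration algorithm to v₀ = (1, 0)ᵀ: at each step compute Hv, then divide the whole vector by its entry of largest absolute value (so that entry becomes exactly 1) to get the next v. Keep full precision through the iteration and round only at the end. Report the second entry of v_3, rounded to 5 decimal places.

1.00000

Hv0 = (-1.000000, -3.000000); divide by -3.000000 → v1 = (0.333333, 1.000000)
Hv1 = (-3.333333, 5.000000); divide by 5.000000 → v2 = (-0.666667, 1.000000)
Hv2 = (-2.333333, 8.000000); divide by 8.000000 → v3 = (-0.291667, 1.000000)
Requested entry of v3: -120/-120 = 1.00000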